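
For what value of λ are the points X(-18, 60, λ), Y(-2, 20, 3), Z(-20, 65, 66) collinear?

Direction YZ = (-18, 45, 63). From the x-coordinate of X, the parameter along the line is τ = (-18 − (-2))/(-18) = 8/9.
Then λ = 3 + 8/9·(63) = 59.

59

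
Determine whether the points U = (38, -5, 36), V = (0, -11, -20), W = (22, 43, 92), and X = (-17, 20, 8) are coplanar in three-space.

Yes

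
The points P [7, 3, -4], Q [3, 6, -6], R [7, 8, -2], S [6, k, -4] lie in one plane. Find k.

Normal to plane PQR: n = (16, 8, -20); plane equation n·X = 216.
Requiring n·S = 216: (8)k + (176) = 216.
So k = 5.

5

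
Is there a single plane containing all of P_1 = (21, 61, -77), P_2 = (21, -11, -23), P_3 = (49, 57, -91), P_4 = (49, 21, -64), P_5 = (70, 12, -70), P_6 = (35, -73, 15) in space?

Yes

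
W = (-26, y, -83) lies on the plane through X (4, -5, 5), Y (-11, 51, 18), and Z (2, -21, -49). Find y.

59

A normal to the plane is n = XY × XZ = (-2816, -836, 352).
W lies in the plane iff n · XW = 0.
This gives (-836)y + (49324) = 0, so y = 59.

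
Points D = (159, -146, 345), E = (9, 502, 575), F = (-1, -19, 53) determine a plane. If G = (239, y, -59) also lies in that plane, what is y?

A normal to the plane is n = DE × DF = (-218426, -80600, 84630).
G lies in the plane iff n · DG = 0.
This gives (-80600)y + (-63432200) = 0, so y = -787.

-787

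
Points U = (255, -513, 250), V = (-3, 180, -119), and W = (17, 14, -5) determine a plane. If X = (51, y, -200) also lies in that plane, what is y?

A normal to the plane is n = UV × UW = (17748, 22032, 28968).
X lies in the plane iff n · UX = 0.
This gives (22032)y + (-5353776) = 0, so y = 243.

243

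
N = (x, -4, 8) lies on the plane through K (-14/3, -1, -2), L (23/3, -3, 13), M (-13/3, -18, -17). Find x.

A normal to the plane is n = KL × KM = (285, 190, -209).
N lies in the plane iff n · KN = 0.
This gives (285)x + (-1330) = 0, so x = 14/3.

14/3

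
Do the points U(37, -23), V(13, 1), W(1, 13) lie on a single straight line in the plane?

Yes

UV = (-24, 24), UW = (-36, 36).
Twice the signed area of △UVW is (-24)(36) − (24)(-36) = 0.
The triangle is degenerate (zero area), so the points are collinear.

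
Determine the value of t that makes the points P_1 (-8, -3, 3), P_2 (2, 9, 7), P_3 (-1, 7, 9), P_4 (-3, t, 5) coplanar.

The points are coplanar iff P_1P_2 · (P_1P_3 × P_1P_4) = 0.
Expanding, this is linear in t: (-32)t + (96) = 0.
So t = 3.

3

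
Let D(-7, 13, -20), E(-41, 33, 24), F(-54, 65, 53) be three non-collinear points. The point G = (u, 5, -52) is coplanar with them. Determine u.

A normal to the plane is n = DE × DF = (-828, 414, -828).
G lies in the plane iff n · DG = 0.
This gives (-828)u + (17388) = 0, so u = 21.

21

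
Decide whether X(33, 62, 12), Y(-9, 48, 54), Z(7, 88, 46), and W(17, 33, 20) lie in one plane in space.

No

The four points are coplanar iff the 3×3 determinant with rows XY, XZ, XW is zero.
Rows: (-42, -14, 42), (-26, 26, 34), (-16, -29, 8).
Expanding along the first row: (-42)(1194) − (-14)(336) + (42)(1170) = 3696.
Nonzero ⇒ not coplanar.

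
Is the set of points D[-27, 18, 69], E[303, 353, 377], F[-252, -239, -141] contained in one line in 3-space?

No

DE = (330, 335, 308), DF = (-225, -257, -210).
Comparing components 2 and 3: (335)(-210) − (308)(-257) = 8806 ≠ 0, so DE and DF are not parallel and the points are not collinear.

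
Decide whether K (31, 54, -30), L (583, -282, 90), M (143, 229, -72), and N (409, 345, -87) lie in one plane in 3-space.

With K as base: KL = (552, -336, 120), KM = (112, 175, -42), KN = (378, 291, -57).
KM × KN = (2247, -9492, -33558).
KL · (KM × KN) = 402696.
Since 402696 ≠ 0, the four points are not coplanar.

No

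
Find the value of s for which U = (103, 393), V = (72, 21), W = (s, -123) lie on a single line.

60

Collinearity: (W − U) must be parallel to (V − U) = (-31, -372).
Cross-multiplying the components: (s − 103)·(-372) = (-516)·(-31).
Solving gives s = 60.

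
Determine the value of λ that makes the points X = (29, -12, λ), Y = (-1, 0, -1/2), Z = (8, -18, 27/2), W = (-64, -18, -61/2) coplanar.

47/2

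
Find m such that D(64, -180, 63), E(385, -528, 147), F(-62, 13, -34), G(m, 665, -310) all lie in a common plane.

Normal to plane DEF: n = (17544, 20553, 18105); plane equation n·P = -1436109.
Requiring n·G = -1436109: (17544)m + (8055195) = -1436109.
So m = -541.

-541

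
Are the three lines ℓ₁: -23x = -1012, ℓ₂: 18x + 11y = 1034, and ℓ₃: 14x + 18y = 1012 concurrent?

Yes

Lines aᵢx + bᵢy = cᵢ with pairwise distinct directions are concurrent exactly when det[aᵢ bᵢ cᵢ] = 0.
Here the determinant is 0.
It vanishes, so the lines are concurrent at (44, 22).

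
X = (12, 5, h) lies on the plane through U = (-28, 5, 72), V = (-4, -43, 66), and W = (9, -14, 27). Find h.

A normal to the plane is n = UV × UW = (2046, 858, 1320).
X lies in the plane iff n · UX = 0.
This gives (1320)h + (-13200) = 0, so h = 10.

10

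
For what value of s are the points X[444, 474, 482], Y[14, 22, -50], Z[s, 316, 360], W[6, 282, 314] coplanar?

Normal to plane XYW: n = (-26208, 160776, -115416); plane equation n·P = 8940960.
Requiring n·Z = 8940960: (-26208)s + (9255456) = 8940960.
So s = 12.

12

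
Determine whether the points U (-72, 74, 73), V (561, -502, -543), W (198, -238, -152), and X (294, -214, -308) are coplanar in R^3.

A normal to the plane through U, V, W is n = UV × UW = (-62592, -23895, -41976).
The plane has equation n·P = -325854. For X: n·X = -359910.
-359910 ≠ -325854, so X is off the plane.

No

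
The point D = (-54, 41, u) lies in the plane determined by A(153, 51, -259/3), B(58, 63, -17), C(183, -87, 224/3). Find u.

The plane through A, B, C has equation 11500x + 17375y + 12750z = 1544875.
Substituting D: (12750)u + (91375) = 1544875, so u = 114.

114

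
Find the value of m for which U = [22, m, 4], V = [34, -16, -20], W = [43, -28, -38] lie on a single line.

0

Collinearity requires UV × UW = 0; each component is linear in m.
The x-component gives (18)m + (0) = 0, so m = 0.
The remaining components then also vanish.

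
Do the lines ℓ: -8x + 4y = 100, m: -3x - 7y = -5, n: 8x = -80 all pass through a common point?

The three lines meet at one point iff the augmented coefficient matrix [aᵢ bᵢ cᵢ] has rank < 3, i.e. its determinant vanishes.
Here the determinant is 0.
It vanishes, so the lines are concurrent at (-10, 5).

Yes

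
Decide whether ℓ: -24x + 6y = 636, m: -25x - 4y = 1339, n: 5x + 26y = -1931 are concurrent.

Yes

Lines aᵢx + bᵢy = cᵢ with pairwise distinct directions are concurrent exactly when det[aᵢ bᵢ cᵢ] = 0.
Here the determinant is 0.
It vanishes, so the lines are concurrent at (-43, -66).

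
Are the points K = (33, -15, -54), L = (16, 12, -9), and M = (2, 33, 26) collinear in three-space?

No

KL = (-17, 27, 45), KM = (-31, 48, 80).
KL × KM = (0, -35, 21).
The cross product is nonzero, so the points do not lie on one line.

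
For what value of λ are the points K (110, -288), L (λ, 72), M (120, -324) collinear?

The three points are collinear iff det[KL; KM] = 0.
This determinant is linear in λ: (-36)λ + (360) = 0, so λ = 10.

10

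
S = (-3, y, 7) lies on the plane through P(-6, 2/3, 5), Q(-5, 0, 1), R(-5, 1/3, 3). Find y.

The plane through P, Q, R has equation −2y + (1/3)z = 1/3.
Substituting S: (-2)y + (7/3) = 1/3, so y = 1.

1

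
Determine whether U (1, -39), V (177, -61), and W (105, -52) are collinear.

UV = (176, -22), UW = (104, -13).
Twice the signed area of △UVW is (176)(-13) − (-22)(104) = 0.
The triangle is degenerate (zero area), so the points are collinear.

Yes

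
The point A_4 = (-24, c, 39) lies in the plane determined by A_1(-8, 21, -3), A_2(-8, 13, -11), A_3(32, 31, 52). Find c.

81

The plane through A_1, A_2, A_3 has equation −360x − 320y + 320z = -4800.
Substituting A_4: (-320)c + (21120) = -4800, so c = 81.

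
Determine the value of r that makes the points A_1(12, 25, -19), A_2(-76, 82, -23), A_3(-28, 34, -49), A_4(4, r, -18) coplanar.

31

Coplanarity ⇔ det[A_1A_2; A_1A_3; A_1A_4] = 0.
Expanding, this is linear in r: (-2480)r + (76880) = 0.
So r = 31.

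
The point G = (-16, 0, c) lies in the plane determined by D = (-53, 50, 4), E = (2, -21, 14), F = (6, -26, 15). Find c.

7

The plane through D, E, F has equation −21x − 15y + 9z = 399.
Substituting G: (9)c + (336) = 399, so c = 7.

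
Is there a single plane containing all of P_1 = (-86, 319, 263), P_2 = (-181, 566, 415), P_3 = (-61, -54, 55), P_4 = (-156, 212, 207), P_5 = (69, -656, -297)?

No

The plane through P_1, P_2, P_3 has normal n = P_1P_2 × P_1P_3 = (5320, -15960, 29260) and equation n·P = 2146620.
Checking the remaining points: n·P_4 = 1843380, n·P_5 = 2146620.
Since n·P_4 = 1843380 ≠ 2146620, P_4 is off the plane and the points are not all coplanar.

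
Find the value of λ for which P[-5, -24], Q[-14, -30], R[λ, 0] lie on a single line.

31

Collinearity: (R − P) must be parallel to (Q − P) = (-9, -6).
Cross-multiplying the components: (λ − (-5))·(-6) = (24)·(-9).
Solving gives λ = 31.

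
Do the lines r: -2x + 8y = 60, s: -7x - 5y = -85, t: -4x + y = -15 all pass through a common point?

No

Intersecting r and s: solving the 2×2 system gives (x, y) = (190/33, 295/33).
Substitute into t: (-4)(190/33) + (1)(295/33) = -155/11.
But t requires -15 ≠ -155/11, so the three lines have no common point.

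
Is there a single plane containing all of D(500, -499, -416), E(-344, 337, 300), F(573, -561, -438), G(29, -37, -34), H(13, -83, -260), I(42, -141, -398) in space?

The plane through D, E, F has normal n = DE × DF = (26000, 33700, -8700) and equation n·P = -197100.
Checking the remaining points: n·G = -197100, n·H = -197100, n·I = -197100.
All equal -197100, so all 6 points lie in one plane.

Yes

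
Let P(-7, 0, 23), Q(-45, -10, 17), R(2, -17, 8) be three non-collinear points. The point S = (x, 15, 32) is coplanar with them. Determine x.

50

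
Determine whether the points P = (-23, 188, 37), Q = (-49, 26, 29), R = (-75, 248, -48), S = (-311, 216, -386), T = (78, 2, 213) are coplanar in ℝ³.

No

The plane through P, Q, R has normal n = PQ × PR = (14250, -1794, -9984) and equation n·X = -1034430.
Checking the remaining points: n·S = -965430, n·T = -1018680.
Since n·S = -965430 ≠ -1034430, S is off the plane and the points are not all coplanar.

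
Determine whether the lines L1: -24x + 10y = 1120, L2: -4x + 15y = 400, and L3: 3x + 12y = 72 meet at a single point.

Yes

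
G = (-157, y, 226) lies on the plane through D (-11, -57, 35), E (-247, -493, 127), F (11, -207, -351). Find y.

The plane through D, E, F has equation 182096x − 89072y + 44992z = 4648768.
Substituting G: (-89072)y + (-18420880) = 4648768, so y = -259.

-259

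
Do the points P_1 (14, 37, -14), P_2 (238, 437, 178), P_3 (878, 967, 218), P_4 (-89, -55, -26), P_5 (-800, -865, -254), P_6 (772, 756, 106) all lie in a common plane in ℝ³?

No

The plane through P_1, P_2, P_3 has normal n = P_1P_2 × P_1P_3 = (-85760, 113920, -137280) and equation n·P = 4936320.
Checking the remaining points: n·P_4 = 4936320, n·P_5 = 4936320, n·P_6 = 5365120.
Since n·P_6 = 5365120 ≠ 4936320, P_6 is off the plane and the points are not all coplanar.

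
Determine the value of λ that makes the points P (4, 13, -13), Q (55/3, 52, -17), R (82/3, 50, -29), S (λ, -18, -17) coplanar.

-5/3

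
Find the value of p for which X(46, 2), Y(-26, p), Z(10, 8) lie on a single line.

The three points are collinear iff det[XY; XZ] = 0.
This determinant is linear in p: (36)p + (-504) = 0, so p = 14.

14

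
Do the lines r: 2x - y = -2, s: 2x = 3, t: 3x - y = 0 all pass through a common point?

Intersecting r and s: solving the 2×2 system gives (x, y) = (3/2, 5).
Substitute into t: (3)(3/2) + (-1)(5) = -1/2.
But t requires 0 ≠ -1/2, so the three lines have no common point.

No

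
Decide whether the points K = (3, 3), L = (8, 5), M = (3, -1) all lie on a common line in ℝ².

KL = (5, 2), KM = (0, -4).
det[KL; KM] = (5)(-4) − (2)(0) = -20.
The determinant is nonzero, so they are not collinear.

No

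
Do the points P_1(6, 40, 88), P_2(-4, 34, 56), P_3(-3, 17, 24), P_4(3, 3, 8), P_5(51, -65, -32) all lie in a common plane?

The plane through P_1, P_2, P_3 has normal n = P_1P_2 × P_1P_3 = (-352, -352, 176) and equation n·P = -704.
Checking the remaining points: n·P_4 = -704, n·P_5 = -704.
All equal -704, so all 5 points lie in one plane.

Yes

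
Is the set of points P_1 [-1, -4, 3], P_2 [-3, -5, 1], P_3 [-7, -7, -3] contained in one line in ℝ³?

Yes

P_1P_2 = (-2, -1, -2), P_1P_3 = (-6, -3, -6).
P_1P_2 × P_1P_3 = (0, 0, 0).
The cross product vanishes, so the three points are collinear.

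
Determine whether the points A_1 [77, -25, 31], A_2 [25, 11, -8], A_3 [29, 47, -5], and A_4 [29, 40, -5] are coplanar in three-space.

The four points are coplanar iff the 3×3 determinant with rows A_1A_2, A_1A_3, A_1A_4 is zero.
Rows: (-52, 36, -39), (-48, 72, -36), (-48, 65, -36).
Expanding along the first row: (-52)(-252) − (36)(0) + (-39)(336) = 0.
Zero determinant ⇒ coplanar.

Yes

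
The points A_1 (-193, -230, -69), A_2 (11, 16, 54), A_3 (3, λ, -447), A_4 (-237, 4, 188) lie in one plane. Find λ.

Coplanarity ⇔ det[A_1A_2; A_1A_3; A_1A_4] = 0.
Expanding, this is linear in λ: (57840)λ + (28688640) = 0.
So λ = -496.

-496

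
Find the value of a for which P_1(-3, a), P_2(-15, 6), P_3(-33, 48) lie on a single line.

-22

The three points are collinear iff det[P_1P_2; P_1P_3] = 0.
This determinant is linear in a: (-18)a + (-396) = 0, so a = -22.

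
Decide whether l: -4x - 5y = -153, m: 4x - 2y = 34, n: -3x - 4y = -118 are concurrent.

Lines aᵢx + bᵢy = cᵢ with pairwise distinct directions are concurrent exactly when det[aᵢ bᵢ cᵢ] = 0.
Here the determinant is 28.
Nonzero, so no common point exists.

No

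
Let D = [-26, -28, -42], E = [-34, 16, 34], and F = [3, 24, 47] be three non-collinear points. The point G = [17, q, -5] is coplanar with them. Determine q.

-6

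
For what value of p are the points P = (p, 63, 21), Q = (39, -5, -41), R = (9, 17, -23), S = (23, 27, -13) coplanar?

43

The points are coplanar iff PQ · (PR × PS) = 0.
Expanding, this is linear in p: (-40)p + (1720) = 0.
So p = 43.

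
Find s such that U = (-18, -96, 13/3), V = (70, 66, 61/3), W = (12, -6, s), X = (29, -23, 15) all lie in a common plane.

The points are coplanar iff UV · (UW × UX) = 0.
Expanding, this is linear in s: (1190)s + (-15470/3) = 0.
So s = 13/3.

13/3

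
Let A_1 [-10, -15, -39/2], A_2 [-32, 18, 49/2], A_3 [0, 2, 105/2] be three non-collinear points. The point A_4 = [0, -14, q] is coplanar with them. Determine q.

The plane through A_1, A_2, A_3 has equation 1628x + 2024y − 704z = -32912.
Substituting A_4: (-704)q + (-28336) = -32912, so q = 13/2.

13/2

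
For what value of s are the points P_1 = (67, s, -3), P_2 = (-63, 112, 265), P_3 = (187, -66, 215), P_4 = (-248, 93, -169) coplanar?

-58

Coplanarity ⇔ det[P_1P_2; P_1P_3; P_1P_4] = 0.
Expanding, this is linear in s: (-117750)s + (-6829500) = 0.
So s = -58.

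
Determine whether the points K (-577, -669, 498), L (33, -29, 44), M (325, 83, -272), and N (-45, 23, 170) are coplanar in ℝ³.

Yes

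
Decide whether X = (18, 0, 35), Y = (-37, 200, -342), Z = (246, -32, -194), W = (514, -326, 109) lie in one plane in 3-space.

No

A normal to the plane through X, Y, Z is n = XY × XZ = (-57864, -98551, -43840).
The plane has equation n·P = -2575952. For W: n·W = -2393030.
-2393030 ≠ -2575952, so W is off the plane.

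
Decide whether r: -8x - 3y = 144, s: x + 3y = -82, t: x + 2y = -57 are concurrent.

Intersecting r and s: solving the 2×2 system gives (x, y) = (-62/7, -512/21).
Substitute into t: (1)(-62/7) + (2)(-512/21) = -1210/21.
But t requires -57 ≠ -1210/21, so the three lines have no common point.

No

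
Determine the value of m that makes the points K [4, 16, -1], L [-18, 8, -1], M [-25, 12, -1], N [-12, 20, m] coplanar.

-1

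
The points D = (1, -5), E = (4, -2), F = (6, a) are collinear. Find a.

Collinearity: (F − D) must be parallel to (E − D) = (3, 3).
Cross-multiplying the components: (a − (-5))·(3) = (5)·(3).
Solving gives a = 0.

0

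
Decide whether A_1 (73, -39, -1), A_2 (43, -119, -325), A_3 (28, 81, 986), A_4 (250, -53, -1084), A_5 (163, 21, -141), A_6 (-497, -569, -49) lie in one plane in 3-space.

No

The plane through A_1, A_2, A_3 has normal n = A_1A_2 × A_1A_3 = (-40080, 44190, -7200) and equation n·P = -4642050.
Checking the remaining points: n·A_4 = -4557270, n·A_5 = -4589850, n·A_6 = -4871550.
Since n·A_4 = -4557270 ≠ -4642050, A_4 is off the plane and the points are not all coplanar.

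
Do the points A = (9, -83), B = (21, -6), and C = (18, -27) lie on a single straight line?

AB = (12, 77), AC = (9, 56).
Twice the signed area of △ABC is (12)(56) − (77)(9) = -21.
The area is nonzero, so the three points are not collinear.

No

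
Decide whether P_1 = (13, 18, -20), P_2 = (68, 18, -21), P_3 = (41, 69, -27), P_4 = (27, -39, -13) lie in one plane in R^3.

Yes

The four points are coplanar iff the 3×3 determinant with rows P_1P_2, P_1P_3, P_1P_4 is zero.
Rows: (55, 0, -1), (28, 51, -7), (14, -57, 7).
Expanding along the first row: (55)(-42) − (0)(294) + (-1)(-2310) = 0.
Zero determinant ⇒ coplanar.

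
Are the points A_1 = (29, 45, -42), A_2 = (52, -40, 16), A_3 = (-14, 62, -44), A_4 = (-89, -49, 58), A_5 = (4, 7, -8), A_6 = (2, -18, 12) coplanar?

No

The plane through A_1, A_2, A_3 has normal n = A_1A_2 × A_1A_3 = (-816, -2448, -3264) and equation n·P = 3264.
Checking the remaining points: n·A_4 = 3264, n·A_5 = 5712, n·A_6 = 3264.
Since n·A_5 = 5712 ≠ 3264, A_5 is off the plane and the points are not all coplanar.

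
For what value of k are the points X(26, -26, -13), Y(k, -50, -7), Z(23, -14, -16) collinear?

32

Direction XZ = (-3, 12, -3). From the y-coordinate of Y, the parameter along the line is τ = (-50 − (-26))/12 = -2.
Then k = 26 + (-2)·(-3) = 32.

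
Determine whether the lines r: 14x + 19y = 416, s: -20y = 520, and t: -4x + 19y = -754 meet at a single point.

Lines aᵢx + bᵢy = cᵢ with pairwise distinct directions are concurrent exactly when det[aᵢ bᵢ cᵢ] = 0.
Here the determinant is 0.
It vanishes, so the lines are concurrent at (65, -26).

Yes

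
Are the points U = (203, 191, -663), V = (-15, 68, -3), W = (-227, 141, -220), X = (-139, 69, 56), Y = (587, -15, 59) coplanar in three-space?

Yes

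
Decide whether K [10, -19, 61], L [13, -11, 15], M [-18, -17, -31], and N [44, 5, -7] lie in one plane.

The four points are coplanar iff the 3×3 determinant with rows KL, KM, KN is zero.
Rows: (3, 8, -46), (-28, 2, -92), (34, 24, -68).
Expanding along the first row: (3)(2072) − (8)(5032) + (-46)(-740) = 0.
Zero determinant ⇒ coplanar.

Yes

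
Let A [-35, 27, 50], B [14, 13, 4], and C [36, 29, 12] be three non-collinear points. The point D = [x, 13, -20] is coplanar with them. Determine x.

A normal to the plane is n = AB × AC = (624, -1404, 1092).
D lies in the plane iff n · AD = 0.
This gives (624)x + (-34944) = 0, so x = 56.

56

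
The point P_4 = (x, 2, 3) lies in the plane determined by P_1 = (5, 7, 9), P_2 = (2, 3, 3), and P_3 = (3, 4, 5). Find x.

A normal to the plane is n = P_1P_2 × P_1P_3 = (-2, 0, 1).
P_4 lies in the plane iff n · P_1P_4 = 0.
This gives (-2)x + (4) = 0, so x = 2.

2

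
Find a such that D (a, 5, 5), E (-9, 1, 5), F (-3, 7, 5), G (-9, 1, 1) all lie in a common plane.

-5

The points are coplanar iff DE · (DF × DG) = 0.
Expanding, this is linear in a: (24)a + (120) = 0.
So a = -5.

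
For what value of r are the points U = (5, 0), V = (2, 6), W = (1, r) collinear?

8

The three points are collinear iff det[UV; UW] = 0.
This determinant is linear in r: (-3)r + (24) = 0, so r = 8.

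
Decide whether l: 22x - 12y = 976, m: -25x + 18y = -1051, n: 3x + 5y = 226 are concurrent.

Lines aᵢx + bᵢy = cᵢ with pairwise distinct directions are concurrent exactly when det[aᵢ bᵢ cᵢ] = 0.
Here the determinant is 438.
Nonzero, so no common point exists.

No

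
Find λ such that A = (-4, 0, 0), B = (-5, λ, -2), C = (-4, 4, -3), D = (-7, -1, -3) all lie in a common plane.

1

Coplanarity ⇔ det[AB; AC; AD] = 0.
Expanding, this is linear in λ: (9)λ + (-9) = 0.
So λ = 1.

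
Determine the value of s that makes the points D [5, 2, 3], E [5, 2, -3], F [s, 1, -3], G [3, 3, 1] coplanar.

7

Coplanarity ⇔ det[DE; DF; DG] = 0.
Expanding, this is linear in s: (-6)s + (42) = 0.
So s = 7.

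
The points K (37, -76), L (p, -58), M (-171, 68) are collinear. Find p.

11

The three points are collinear iff det[KL; KM] = 0.
This determinant is linear in p: (144)p + (-1584) = 0, so p = 11.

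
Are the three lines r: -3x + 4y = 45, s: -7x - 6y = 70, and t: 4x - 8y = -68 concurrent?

No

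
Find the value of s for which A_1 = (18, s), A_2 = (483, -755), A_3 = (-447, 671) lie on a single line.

-42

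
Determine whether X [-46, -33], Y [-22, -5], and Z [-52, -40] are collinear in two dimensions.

Yes

XY = (24, 28), XZ = (-6, -7).
Twice the signed area of △XYZ is (24)(-7) − (28)(-6) = 0.
The triangle is degenerate (zero area), so the points are collinear.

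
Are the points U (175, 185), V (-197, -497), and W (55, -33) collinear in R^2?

UV = (-372, -682), UW = (-120, -218).
Twice the signed area of △UVW is (-372)(-218) − (-682)(-120) = -744.
The area is nonzero, so the three points are not collinear.

No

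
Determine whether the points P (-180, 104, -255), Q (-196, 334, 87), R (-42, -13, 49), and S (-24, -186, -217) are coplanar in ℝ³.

No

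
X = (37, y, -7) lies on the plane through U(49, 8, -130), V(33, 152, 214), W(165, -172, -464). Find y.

62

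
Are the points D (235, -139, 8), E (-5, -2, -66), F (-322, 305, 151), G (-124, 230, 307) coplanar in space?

With D as base: DE = (-240, 137, -74), DF = (-557, 444, 143), DG = (-359, 369, 299).
DF × DG = (79989, 115206, -46137).
DE · (DF × DG) = 0.
The scalar triple product vanishes, so the four points are coplanar.

Yes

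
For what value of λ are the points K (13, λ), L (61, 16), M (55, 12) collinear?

-16

The three points are collinear iff det[KL; KM] = 0.
This determinant is linear in λ: (-6)λ + (-96) = 0, so λ = -16.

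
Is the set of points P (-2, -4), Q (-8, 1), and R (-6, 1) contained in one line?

No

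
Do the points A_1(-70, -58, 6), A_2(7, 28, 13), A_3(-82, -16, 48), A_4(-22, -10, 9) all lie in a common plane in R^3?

No

A normal to the plane through A_1, A_2, A_3 is n = A_1A_2 × A_1A_3 = (3318, -3318, 4266).
The plane has equation n·P = -14220. For A_4: n·A_4 = -1422.
-1422 ≠ -14220, so A_4 is off the plane.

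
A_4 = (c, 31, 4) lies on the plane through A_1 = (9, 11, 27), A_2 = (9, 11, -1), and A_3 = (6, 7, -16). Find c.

A normal to the plane is n = A_1A_2 × A_1A_3 = (-112, 84, 0).
A_4 lies in the plane iff n · A_1A_4 = 0.
This gives (-112)c + (2688) = 0, so c = 24.

24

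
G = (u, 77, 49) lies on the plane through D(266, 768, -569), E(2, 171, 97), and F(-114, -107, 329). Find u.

-26

Coplanarity requires DE · (DF × DG) = 0.
DE = (-264, -597, 666), DF = (-380, -875, 898); the triple product is linear in u with coefficient 46644 and constant term 1212744.
Setting it to zero: u = -26.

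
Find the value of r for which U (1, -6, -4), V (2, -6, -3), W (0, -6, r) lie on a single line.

-5

Collinearity requires UV × UW = 0; each component is linear in r.
The y-component gives (-1)r + (-5) = 0, so r = -5.
The remaining components then also vanish.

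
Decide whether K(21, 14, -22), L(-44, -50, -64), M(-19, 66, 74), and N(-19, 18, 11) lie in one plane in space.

No

The four points are coplanar iff the 3×3 determinant with rows KL, KM, KN is zero.
Rows: (-65, -64, -42), (-40, 52, 96), (-40, 4, 33).
Expanding along the first row: (-65)(1332) − (-64)(2520) + (-42)(1920) = -5940.
Nonzero ⇒ not coplanar.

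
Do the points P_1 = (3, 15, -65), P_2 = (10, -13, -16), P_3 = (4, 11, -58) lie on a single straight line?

P_1P_2 = (7, -28, 49), P_1P_3 = (1, -4, 7).
P_1P_2 × P_1P_3 = (0, 0, 0).
The cross product vanishes, so the three points are collinear.

Yes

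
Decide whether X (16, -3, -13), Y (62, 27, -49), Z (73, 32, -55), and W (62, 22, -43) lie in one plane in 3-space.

A normal to the plane through X, Y, Z is n = XY × XZ = (0, -120, -100).
The plane has equation n·P = 1660. For W: n·W = 1660.
Equal, so W lies in the plane and all four are coplanar.

Yes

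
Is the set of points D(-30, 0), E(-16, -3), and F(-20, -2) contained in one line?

No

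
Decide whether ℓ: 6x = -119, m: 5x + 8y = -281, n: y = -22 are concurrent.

No

The three lines meet at one point iff the augmented coefficient matrix [aᵢ bᵢ cᵢ] has rank < 3, i.e. its determinant vanishes.
Here the determinant is 35.
Nonzero, so no common point exists.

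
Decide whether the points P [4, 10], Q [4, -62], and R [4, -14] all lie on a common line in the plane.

PQ = (0, -72), PR = (0, -24).
Twice the signed area of △PQR is (0)(-24) − (-72)(0) = 0.
The triangle is degenerate (zero area), so the points are collinear.

Yes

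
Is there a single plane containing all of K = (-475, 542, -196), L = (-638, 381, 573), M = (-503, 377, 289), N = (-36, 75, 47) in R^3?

Yes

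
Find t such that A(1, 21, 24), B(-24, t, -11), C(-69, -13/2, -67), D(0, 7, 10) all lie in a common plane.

17/2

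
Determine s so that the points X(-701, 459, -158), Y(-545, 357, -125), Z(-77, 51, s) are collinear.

Collinearity requires XY × XZ = 0; each component is linear in s.
The x-component gives (-102)s + (-2652) = 0, so s = -26.
The remaining components then also vanish.

-26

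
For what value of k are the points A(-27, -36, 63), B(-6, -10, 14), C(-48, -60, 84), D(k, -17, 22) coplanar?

Normal to plane ABC: n = (-630, 588, 42); plane equation n·P = -1512.
Requiring n·D = -1512: (-630)k + (-9072) = -1512.
So k = -12.

-12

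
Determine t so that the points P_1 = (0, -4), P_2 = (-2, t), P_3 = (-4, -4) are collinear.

-4

The three points are collinear iff det[P_1P_2; P_1P_3] = 0.
This determinant is linear in t: (4)t + (16) = 0, so t = -4.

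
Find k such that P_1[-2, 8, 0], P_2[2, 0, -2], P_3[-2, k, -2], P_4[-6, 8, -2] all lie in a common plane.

4

Coplanarity ⇔ det[P_1P_2; P_1P_3; P_1P_4] = 0.
Expanding, this is linear in k: (-16)k + (64) = 0.
So k = 4.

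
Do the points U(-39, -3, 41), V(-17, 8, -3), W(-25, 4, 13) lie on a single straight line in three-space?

UV = (22, 11, -44), UW = (14, 7, -28).
Each component of UW is 7/11 times the corresponding component of UV, so UW = 7/11·UV and the points are collinear.

Yes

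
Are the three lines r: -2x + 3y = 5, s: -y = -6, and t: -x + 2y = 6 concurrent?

Intersecting r and s: solving the 2×2 system gives (x, y) = (13/2, 6).
Substitute into t: (-1)(13/2) + (2)(6) = 11/2.
But t requires 6 ≠ 11/2, so the three lines have no common point.

No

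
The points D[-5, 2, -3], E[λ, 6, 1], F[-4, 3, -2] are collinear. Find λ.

-1

Direction DF = (1, 1, 1). From the y-coordinate of E, the parameter along the line is τ = (6 − 2)/1 = 4.
Then λ = (-5) + 4·(1) = -1.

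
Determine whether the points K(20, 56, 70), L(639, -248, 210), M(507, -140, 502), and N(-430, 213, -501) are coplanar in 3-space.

No

The four points are coplanar iff the 3×3 determinant with rows KL, KM, KN is zero.
Rows: (619, -304, 140), (487, -196, 432), (-450, 157, -571).
Expanding along the first row: (619)(44092) − (-304)(-83677) + (140)(-11741) = 211400.
Nonzero ⇒ not coplanar.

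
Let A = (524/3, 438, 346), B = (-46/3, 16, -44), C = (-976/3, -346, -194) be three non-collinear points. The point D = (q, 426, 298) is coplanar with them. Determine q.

596/3

A normal to the plane is n = AB × AC = (-77880, 92400, -62040).
D lies in the plane iff n · AD = 0.
This gives (-77880)q + (15472160) = 0, so q = 596/3.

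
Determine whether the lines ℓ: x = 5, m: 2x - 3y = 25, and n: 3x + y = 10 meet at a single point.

Yes

Intersecting ℓ and m: solving the 2×2 system gives (x, y) = (5, -5).
Substitute into n: (3)(5) + (1)(-5) = 10.
This equals 10, so (5, -5) lies on all three lines and they are concurrent.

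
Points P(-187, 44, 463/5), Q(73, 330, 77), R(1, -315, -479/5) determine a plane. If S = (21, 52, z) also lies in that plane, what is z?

11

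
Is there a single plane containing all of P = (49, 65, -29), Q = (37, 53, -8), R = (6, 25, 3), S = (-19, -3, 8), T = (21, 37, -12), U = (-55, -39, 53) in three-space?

No

The plane through P, Q, R has normal n = PQ × PR = (456, -519, -36) and equation n·X = -10347.
Checking the remaining points: n·S = -7395, n·T = -9195, n·U = -6747.
Since n·S = -7395 ≠ -10347, S is off the plane and the points are not all coplanar.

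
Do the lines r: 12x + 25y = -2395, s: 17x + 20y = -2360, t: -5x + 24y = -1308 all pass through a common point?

Yes

Intersecting r and s: solving the 2×2 system gives (x, y) = (-60, -67).
Substitute into t: (-5)(-60) + (24)(-67) = -1308.
This equals -1308, so (-60, -67) lies on all three lines and they are concurrent.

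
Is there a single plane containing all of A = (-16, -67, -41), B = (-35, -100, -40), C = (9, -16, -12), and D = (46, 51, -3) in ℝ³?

A normal to the plane through A, B, C is n = AB × AC = (-1008, 576, -144).
The plane has equation n·P = -16560. For D: n·D = -16560.
Equal, so D lies in the plane and all four are coplanar.

Yes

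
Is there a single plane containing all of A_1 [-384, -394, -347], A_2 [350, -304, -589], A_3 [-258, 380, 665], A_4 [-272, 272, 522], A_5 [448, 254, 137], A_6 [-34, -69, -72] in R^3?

No

The plane through A_1, A_2, A_3 has normal n = A_1A_2 × A_1A_3 = (278388, -773300, 556776) and equation n·P = 4577936.
Checking the remaining points: n·A_4 = 4577936, n·A_5 = 4577936, n·A_6 = 3804636.
Since n·A_6 = 3804636 ≠ 4577936, A_6 is off the plane and the points are not all coplanar.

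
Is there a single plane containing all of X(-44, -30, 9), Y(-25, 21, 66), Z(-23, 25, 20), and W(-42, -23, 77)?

Yes

A normal to the plane through X, Y, Z is n = XY × XZ = (-2574, 988, -26).
The plane has equation n·P = 83382. For W: n·W = 83382.
Equal, so W lies in the plane and all four are coplanar.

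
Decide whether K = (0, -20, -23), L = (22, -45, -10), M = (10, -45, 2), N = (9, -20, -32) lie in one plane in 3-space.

A normal to the plane through K, L, M is n = KL × KM = (-300, -420, -300).
The plane has equation n·P = 15300. For N: n·N = 15300.
Equal, so N lies in the plane and all four are coplanar.

Yes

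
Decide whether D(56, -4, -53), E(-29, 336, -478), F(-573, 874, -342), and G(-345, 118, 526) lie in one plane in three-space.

With D as base: DE = (-85, 340, -425), DF = (-629, 878, -289), DG = (-401, 122, 579).
DF × DG = (543620, 480080, 275340).
DE · (DF × DG) = 0.
The scalar triple product vanishes, so the four points are coplanar.

Yes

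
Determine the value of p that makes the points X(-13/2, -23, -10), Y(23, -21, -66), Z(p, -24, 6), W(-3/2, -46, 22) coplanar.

The points are coplanar iff XY · (XZ × XW) = 0.
Expanding, this is linear in p: (1224)p + (17748) = 0.
So p = -29/2.

-29/2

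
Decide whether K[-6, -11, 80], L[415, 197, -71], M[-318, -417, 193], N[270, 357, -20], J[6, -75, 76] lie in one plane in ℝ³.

The plane through K, L, M has normal n = KL × KM = (-37802, -461, -106030) and equation n·P = -8250517.
Checking the remaining points: n·N = -8250517, n·J = -8250517.
All equal -8250517, so all 5 points lie in one plane.

Yes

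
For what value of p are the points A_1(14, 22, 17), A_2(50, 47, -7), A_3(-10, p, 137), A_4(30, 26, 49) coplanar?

-12

The points are coplanar iff A_1A_2 · (A_1A_3 × A_1A_4) = 0.
Expanding, this is linear in p: (1536)p + (18432) = 0.
So p = -12.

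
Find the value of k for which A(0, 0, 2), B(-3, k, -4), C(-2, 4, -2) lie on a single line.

6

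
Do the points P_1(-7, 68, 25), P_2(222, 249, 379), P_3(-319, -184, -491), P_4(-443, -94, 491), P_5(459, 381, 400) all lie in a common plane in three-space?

Yes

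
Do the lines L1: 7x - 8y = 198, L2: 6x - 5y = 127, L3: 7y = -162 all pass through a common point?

No

Intersecting L1 and L2: solving the 2×2 system gives (x, y) = (2, -23).
Substitute into L3: (0)(2) + (7)(-23) = -161.
But L3 requires -162 ≠ -161, so the three lines have no common point.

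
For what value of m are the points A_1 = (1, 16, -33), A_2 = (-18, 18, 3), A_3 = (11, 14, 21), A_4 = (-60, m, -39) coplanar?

24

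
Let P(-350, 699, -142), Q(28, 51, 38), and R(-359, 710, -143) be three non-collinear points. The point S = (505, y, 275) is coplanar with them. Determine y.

-780

A normal to the plane is n = PQ × PR = (-1332, -1242, -1674).
S lies in the plane iff n · PS = 0.
This gives (-1242)y + (-968760) = 0, so y = -780.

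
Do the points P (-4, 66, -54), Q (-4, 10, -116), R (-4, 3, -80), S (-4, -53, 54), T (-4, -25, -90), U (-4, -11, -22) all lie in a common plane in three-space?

Yes

The plane through P, Q, R has normal n = PQ × PR = (-2450, 0, 0) and equation n·X = 9800.
Checking the remaining points: n·S = 9800, n·T = 9800, n·U = 9800.
All equal 9800, so all 6 points lie in one plane.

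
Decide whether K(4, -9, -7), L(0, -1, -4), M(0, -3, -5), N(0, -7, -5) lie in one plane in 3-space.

No

A normal to the plane through K, L, M is n = KL × KM = (-2, -4, 8).
The plane has equation n·P = -28. For N: n·N = -12.
-12 ≠ -28, so N is off the plane.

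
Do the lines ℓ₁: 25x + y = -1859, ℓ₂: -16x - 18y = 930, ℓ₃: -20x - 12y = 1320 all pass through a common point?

No

Lines aᵢx + bᵢy = cᵢ with pairwise distinct directions are concurrent exactly when det[aᵢ bᵢ cᵢ] = 0.
Here the determinant is -168.
Nonzero, so no common point exists.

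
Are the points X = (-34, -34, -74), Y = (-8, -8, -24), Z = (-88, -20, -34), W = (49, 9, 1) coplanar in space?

Yes

The four points are coplanar iff the 3×3 determinant with rows XY, XZ, XW is zero.
Rows: (26, 26, 50), (-54, 14, 40), (83, 43, 75).
Expanding along the first row: (26)(-670) − (26)(-7370) + (50)(-3484) = 0.
Zero determinant ⇒ coplanar.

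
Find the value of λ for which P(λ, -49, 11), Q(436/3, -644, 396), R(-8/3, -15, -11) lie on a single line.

Direction QR = (-148, 629, -407). From the y-coordinate of P, the parameter along the line is τ = (-49 − (-644))/629 = 35/37.
Then λ = 436/3 + 35/37·(-148) = 16/3.

16/3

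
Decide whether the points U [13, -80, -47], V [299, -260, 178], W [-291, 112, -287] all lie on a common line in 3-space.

UV = (286, -180, 225), UW = (-304, 192, -240).
UV × UW = (0, 240, 192).
The cross product is nonzero, so the points do not lie on one line.

No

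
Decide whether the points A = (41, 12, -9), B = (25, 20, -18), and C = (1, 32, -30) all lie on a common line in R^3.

No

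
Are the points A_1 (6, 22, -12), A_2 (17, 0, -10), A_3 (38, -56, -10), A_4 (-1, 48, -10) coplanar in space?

Yes

The four points are coplanar iff the 3×3 determinant with rows A_1A_2, A_1A_3, A_1A_4 is zero.
Rows: (11, -22, 2), (32, -78, 2), (-7, 26, 2).
Expanding along the first row: (11)(-208) − (-22)(78) + (2)(286) = 0.
Zero determinant ⇒ coplanar.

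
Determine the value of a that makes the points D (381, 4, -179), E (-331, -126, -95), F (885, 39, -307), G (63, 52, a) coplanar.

-14

The points are coplanar iff DE · (DF × DG) = 0.
Expanding, this is linear in a: (40600)a + (568400) = 0.
So a = -14.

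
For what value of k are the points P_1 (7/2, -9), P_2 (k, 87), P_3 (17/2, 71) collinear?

19/2

Collinearity: (P_2 − P_1) must be parallel to (P_3 − P_1) = (5, 80).
Cross-multiplying the components: (k − 7/2)·(80) = (96)·(5).
Solving gives k = 19/2.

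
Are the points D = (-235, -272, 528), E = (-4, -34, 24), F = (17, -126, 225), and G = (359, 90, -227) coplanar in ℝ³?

The four points are coplanar iff the 3×3 determinant with rows DE, DF, DG is zero.
Rows: (231, 238, -504), (252, 146, -303), (594, 362, -755).
Expanding along the first row: (231)(-544) − (238)(-10278) + (-504)(4500) = 52500.
Nonzero ⇒ not coplanar.

No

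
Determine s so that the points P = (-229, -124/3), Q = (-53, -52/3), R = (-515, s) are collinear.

-241/3

Collinearity: (R − P) must be parallel to (Q − P) = (176, 24).
Cross-multiplying the components: (s − (-124/3))·(176) = (-286)·(24).
Solving gives s = -241/3.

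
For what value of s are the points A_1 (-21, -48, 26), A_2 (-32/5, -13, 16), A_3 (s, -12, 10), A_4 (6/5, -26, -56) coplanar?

-5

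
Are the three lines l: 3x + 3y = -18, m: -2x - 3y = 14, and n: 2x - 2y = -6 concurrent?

No

The three lines meet at one point iff the augmented coefficient matrix [aᵢ bᵢ cᵢ] has rank < 3, i.e. its determinant vanishes.
Here the determinant is 6.
Nonzero, so no common point exists.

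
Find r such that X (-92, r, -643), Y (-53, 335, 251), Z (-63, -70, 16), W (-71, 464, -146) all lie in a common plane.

The points are coplanar iff XY · (XZ × XW) = 0.
Expanding, this is linear in r: (-260)r + (-130520) = 0.
So r = -502.

-502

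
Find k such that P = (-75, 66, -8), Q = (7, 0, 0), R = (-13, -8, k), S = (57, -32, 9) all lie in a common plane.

Coplanarity ⇔ det[PQ; PR; PS] = 0.
Expanding, this is linear in k: (-676)k + (-9464) = 0.
So k = -14.

-14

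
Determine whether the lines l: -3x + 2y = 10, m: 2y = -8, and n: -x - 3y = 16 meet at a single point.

No

Lines aᵢx + bᵢy = cᵢ with pairwise distinct directions are concurrent exactly when det[aᵢ bᵢ cᵢ] = 0.
Here the determinant is 12.
Nonzero, so no common point exists.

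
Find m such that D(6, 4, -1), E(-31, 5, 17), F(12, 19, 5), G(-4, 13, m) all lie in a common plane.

9

The points are coplanar iff DE · (DF × DG) = 0.
Expanding, this is linear in m: (-561)m + (5049) = 0.
So m = 9.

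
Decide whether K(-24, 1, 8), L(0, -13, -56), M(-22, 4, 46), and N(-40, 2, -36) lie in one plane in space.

The four points are coplanar iff the 3×3 determinant with rows KL, KM, KN is zero.
Rows: (24, -14, -64), (2, 3, 38), (-16, 1, -44).
Expanding along the first row: (24)(-170) − (-14)(520) + (-64)(50) = 0.
Zero determinant ⇒ coplanar.

Yes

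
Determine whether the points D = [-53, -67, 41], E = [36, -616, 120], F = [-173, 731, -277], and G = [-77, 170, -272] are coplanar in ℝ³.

The four points are coplanar iff the 3×3 determinant with rows DE, DF, DG is zero.
Rows: (89, -549, 79), (-120, 798, -318), (-24, 237, -313).
Expanding along the first row: (89)(-174408) − (-549)(29928) + (79)(-9288) = 174408.
Nonzero ⇒ not coplanar.

No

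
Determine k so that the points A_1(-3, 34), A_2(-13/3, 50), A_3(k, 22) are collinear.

The three points are collinear iff det[A_1A_2; A_1A_3] = 0.
This determinant is linear in k: (-16)k + (-32) = 0, so k = -2.

-2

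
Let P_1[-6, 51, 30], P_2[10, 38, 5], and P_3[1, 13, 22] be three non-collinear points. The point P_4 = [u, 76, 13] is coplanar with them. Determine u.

A normal to the plane is n = P_1P_2 × P_1P_3 = (-846, -47, -517).
P_4 lies in the plane iff n · P_1P_4 = 0.
This gives (-846)u + (2538) = 0, so u = 3.

3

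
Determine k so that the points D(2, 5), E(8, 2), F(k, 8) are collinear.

The three points are collinear iff det[DE; DF] = 0.
This determinant is linear in k: (3)k + (12) = 0, so k = -4.

-4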